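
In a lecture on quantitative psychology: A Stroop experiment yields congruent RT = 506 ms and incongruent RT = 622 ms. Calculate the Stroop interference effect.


Stroop effect = RT(incongruent) - RT(congruent)
= 622 - 506
= 116 ms


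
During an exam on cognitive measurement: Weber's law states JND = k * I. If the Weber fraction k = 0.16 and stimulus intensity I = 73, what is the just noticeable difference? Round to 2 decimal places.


JND = k * I
JND = 0.16 * 73
= 11.68


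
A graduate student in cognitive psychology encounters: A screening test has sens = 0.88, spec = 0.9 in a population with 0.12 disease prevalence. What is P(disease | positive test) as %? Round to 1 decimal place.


PPV = (sens * prev) / (sens * prev + (1-spec) * (1-prev))
Numerator = 0.88 * 0.12 = 0.1056
P(positive and no disease) = (1 - spec) * (1 - prev) = (1 - 0.9) * (1 - 0.12) = 0.088
Denominator = 0.1056 + 0.088 = 0.1936
PPV = 0.1056 / 0.1936 = 0.545455
As percentage = 54.5


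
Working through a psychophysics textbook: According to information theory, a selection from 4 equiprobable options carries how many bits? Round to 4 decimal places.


H = log2(n)
H = log2(4)
= 2.0000


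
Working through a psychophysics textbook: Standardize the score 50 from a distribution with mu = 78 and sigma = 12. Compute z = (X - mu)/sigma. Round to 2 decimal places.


z = (X - mu) / sigma
= (50 - 78) / 12
= -28 / 12
= -2.33


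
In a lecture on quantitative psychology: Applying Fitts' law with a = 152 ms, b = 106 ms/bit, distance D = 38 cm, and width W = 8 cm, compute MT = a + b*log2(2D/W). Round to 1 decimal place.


MT = 152 + 106 * log2(2*38/8)
2D/W = 9.5
log2(9.5) = 3.2479
MT = 152 + 106 * 3.2479
= 496.3 ms


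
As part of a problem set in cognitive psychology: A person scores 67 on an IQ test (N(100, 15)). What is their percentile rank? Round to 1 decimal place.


z = (IQ - mean) / SD
z = (67 - 100) / 15 = -2.2
Percentile = Phi(-2.2) * 100
Phi(-2.2) = 0.013903
= 1.4


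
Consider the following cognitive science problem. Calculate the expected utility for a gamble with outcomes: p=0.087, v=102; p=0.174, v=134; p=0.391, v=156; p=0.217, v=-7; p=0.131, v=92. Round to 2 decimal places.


EU = sum(p_i * v_i)
0.087 * 102 = 8.874
0.174 * 134 = 23.316
0.391 * 156 = 60.996
0.217 * -7 = -1.519
0.131 * 92 = 12.052
EU = 8.874 + 23.316 + 60.996 + -1.519 + 12.052
= 103.72


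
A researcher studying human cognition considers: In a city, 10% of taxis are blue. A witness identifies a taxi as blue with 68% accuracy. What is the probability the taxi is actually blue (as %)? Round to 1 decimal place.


P(blue | says blue) = P(says blue | blue)*P(blue) / [P(says blue | blue)*P(blue) + P(says blue | not blue)*P(not blue)]
Numerator = 0.68 * 0.1 = 0.068
False identification = 0.32 * 0.9 = 0.288
P = 0.068 / (0.068 + 0.288)
= 0.068 / 0.356
As percentage = 19.1


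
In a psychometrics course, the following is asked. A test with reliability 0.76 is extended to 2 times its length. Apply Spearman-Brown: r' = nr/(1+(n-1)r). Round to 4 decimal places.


r_new = n*r / (1 + (n-1)*r)
Numerator = 2 * 0.76 = 1.52
Denominator = 1 + 1 * 0.76 = 1.76
r_new = 1.52 / 1.76
= 0.8636


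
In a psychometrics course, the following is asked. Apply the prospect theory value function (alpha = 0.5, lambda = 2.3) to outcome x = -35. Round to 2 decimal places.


Since x = -35 < 0, use v(x) = -lambda*(-x)^alpha
(-x) = 35
35^0.5 = 5.9161
v(-35) = -2.3 * 5.9161
= -13.61


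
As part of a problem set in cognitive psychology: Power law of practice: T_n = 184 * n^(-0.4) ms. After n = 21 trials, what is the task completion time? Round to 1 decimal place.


T_n = 184 * 21^(-0.4)
21^(-0.4) = 0.295878
T_n = 184 * 0.295878
= 54.4 ms


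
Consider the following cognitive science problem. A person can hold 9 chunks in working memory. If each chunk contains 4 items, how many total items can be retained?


Total items = chunks * items_per_chunk
= 9 * 4
= 36


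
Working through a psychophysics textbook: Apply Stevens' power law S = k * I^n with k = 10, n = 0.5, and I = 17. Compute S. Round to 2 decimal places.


S = 10 * 17^0.5
17^0.5 = 4.1231
S = 10 * 4.1231
= 41.23


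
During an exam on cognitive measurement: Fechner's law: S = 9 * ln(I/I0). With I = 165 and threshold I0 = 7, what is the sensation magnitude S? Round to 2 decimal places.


S = 9 * ln(165/7)
I/I0 = 23.571429
ln(23.571429) = 3.16
S = 9 * 3.16
= 28.44


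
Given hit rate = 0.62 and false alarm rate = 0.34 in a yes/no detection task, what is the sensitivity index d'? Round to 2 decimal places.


d' = z(HR) - z(FAR)
z(0.62) = 0.3055
z(0.34) = -0.4125
d' = 0.3055 - -0.4125
= 0.72


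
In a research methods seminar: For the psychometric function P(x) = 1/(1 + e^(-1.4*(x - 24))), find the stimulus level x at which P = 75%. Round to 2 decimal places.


At P = 0.75: 0.75 = 1/(1 + e^(-k*(x-x0)))
Solving: e^(-k*(x-x0)) = 1/3
x = x0 + ln(3)/k
ln(3) = 1.0986
x = 24 + 1.0986/1.4
= 24 + 0.7847
= 24.78


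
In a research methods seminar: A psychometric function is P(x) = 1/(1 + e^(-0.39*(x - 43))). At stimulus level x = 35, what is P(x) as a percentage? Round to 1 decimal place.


P(x) = 1/(1 + e^(-0.39*(35 - 43)))
Exponent = -0.39 * -8 = 3.12
e^(3.12) = 22.64638
P = 1/(1 + 22.64638) = 0.04229
Percentage = 4.2


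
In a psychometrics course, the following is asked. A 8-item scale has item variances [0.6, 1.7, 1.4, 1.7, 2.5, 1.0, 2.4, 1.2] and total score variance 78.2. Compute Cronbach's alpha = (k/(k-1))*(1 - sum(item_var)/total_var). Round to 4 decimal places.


alpha = (k/(k-1)) * (1 - sum(s_i^2)/s_total^2)
sum(item variances) = 12.5
k/(k-1) = 8/7 = 1.142857
1 - 12.5/78.2 = 1 - 0.159847 = 0.840153
alpha = 1.142857 * 0.840153
= 0.9602


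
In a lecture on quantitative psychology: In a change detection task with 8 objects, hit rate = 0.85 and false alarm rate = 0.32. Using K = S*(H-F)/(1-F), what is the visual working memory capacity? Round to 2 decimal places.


K = S * (H - F) / (1 - F)
H - F = 0.53
1 - F = 0.68
K = 8 * 0.53 / 0.68
= 6.24


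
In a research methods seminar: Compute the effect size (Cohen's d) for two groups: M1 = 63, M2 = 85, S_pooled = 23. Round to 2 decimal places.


Cohen's d = (M1 - M2) / S_pooled
= (63 - 85) / 23
= -22 / 23
= -0.96


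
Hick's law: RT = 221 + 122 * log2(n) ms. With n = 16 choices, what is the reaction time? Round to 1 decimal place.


RT = 221 + 122 * log2(16)
log2(16) = 4.0
RT = 221 + 122 * 4.0
= 221 + 488.0
= 709.0 ms


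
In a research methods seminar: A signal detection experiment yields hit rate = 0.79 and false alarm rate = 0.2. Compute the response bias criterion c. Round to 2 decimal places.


c = -0.5 * (z(HR) + z(FAR))
z(0.79) = 0.8064
z(0.2) = -0.8416
c = -0.5 * (0.8064 + -0.8416)
= -0.5 * -0.0352
= 0.02


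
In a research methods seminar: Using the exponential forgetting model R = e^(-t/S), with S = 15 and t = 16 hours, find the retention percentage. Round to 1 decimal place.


R = e^(-t/S)
-t/S = -16/15 = -1.066667
R = e^(-1.066667) = 0.344154
Percentage = 0.344154 * 100
= 34.4


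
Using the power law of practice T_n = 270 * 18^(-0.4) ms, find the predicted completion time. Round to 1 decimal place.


T_n = 270 * 18^(-0.4)
18^(-0.4) = 0.314696
T_n = 270 * 0.314696
= 85.0 ms


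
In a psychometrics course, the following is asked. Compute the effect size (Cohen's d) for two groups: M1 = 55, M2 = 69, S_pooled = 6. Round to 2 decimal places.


Cohen's d = (M1 - M2) / S_pooled
= (55 - 69) / 6
= -14 / 6
= -2.33


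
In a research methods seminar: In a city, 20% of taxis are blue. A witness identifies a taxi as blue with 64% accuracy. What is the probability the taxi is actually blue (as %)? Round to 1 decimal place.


P(blue | says blue) = P(says blue | blue)*P(blue) / [P(says blue | blue)*P(blue) + P(says blue | not blue)*P(not blue)]
Numerator = 0.64 * 0.2 = 0.128
False identification = 0.36 * 0.8 = 0.288
P = 0.128 / (0.128 + 0.288)
= 0.128 / 0.416
As percentage = 30.8


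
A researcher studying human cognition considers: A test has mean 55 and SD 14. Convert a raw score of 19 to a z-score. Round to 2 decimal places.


z = (X - mu) / sigma
= (19 - 55) / 14
= -36 / 14
= -2.57


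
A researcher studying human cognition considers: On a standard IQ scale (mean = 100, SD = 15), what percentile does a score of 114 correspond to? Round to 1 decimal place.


z = (IQ - mean) / SD
z = (114 - 100) / 15 = 0.9333
Percentile = Phi(0.9333) * 100
Phi(0.9333) = 0.824667
= 82.5


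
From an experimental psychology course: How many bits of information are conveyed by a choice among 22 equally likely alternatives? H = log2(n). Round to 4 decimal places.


H = log2(n)
H = log2(22)
= 4.4594


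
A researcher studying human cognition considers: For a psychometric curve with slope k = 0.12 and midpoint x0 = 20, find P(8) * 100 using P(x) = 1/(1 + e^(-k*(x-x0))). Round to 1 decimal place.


P(x) = 1/(1 + e^(-0.12*(8 - 20)))
Exponent = -0.12 * -12 = 1.44
e^(1.44) = 4.220696
P = 1/(1 + 4.220696) = 0.191545
Percentage = 19.2


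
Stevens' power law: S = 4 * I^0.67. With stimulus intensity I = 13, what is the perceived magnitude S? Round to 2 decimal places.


S = 4 * 13^0.67
13^0.67 = 5.5762
S = 4 * 5.5762
= 22.30


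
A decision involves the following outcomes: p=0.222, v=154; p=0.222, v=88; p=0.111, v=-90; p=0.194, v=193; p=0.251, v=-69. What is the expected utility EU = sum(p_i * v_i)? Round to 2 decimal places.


EU = sum(p_i * v_i)
0.222 * 154 = 34.188
0.222 * 88 = 19.536
0.111 * -90 = -9.99
0.194 * 193 = 37.442
0.251 * -69 = -17.319
EU = 34.188 + 19.536 + -9.99 + 37.442 + -17.319
= 63.86


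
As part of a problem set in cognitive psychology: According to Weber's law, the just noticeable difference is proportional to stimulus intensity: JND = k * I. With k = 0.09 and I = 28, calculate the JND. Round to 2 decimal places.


JND = k * I
JND = 0.09 * 28
= 2.52


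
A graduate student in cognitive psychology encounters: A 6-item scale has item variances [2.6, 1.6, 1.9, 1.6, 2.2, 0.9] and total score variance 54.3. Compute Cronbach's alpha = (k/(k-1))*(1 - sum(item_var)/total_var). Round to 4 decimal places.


alpha = (k/(k-1)) * (1 - sum(s_i^2)/s_total^2)
sum(item variances) = 10.8
k/(k-1) = 6/5 = 1.2
1 - 10.8/54.3 = 1 - 0.198895 = 0.801105
alpha = 1.2 * 0.801105
= 0.9613


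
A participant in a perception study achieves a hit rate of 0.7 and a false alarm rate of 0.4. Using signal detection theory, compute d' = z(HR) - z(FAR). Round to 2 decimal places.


d' = z(HR) - z(FAR)
z(0.7) = 0.5244
z(0.4) = -0.2533
d' = 0.5244 - -0.2533
= 0.78


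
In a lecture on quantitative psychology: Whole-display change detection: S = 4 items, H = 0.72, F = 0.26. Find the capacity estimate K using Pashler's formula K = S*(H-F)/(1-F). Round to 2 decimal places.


K = S * (H - F) / (1 - F)
H - F = 0.46
1 - F = 0.74
K = 4 * 0.46 / 0.74
= 2.49


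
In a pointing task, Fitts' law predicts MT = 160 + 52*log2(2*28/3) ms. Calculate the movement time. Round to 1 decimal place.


MT = 160 + 52 * log2(2*28/3)
2D/W = 18.666667
log2(18.666667) = 4.2224
MT = 160 + 52 * 4.2224
= 379.6 ms


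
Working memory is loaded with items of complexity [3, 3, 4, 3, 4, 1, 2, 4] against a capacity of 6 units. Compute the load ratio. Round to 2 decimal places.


Total complexity = 3 + 3 + 4 + 3 + 4 + 1 + 2 + 4 = 24
Load = total / capacity = 24 / 6
= 4.00


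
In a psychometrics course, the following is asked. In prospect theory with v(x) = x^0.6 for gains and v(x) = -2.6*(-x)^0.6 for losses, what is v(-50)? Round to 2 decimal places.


Since x = -50 < 0, use v(x) = -lambda*(-x)^alpha
(-x) = 50
50^0.6 = 10.4564
v(-50) = -2.6 * 10.4564
= -27.19


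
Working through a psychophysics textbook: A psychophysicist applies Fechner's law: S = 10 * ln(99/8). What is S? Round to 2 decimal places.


S = 10 * ln(99/8)
I/I0 = 12.375
ln(12.375) = 2.5157
S = 10 * 2.5157
= 25.16


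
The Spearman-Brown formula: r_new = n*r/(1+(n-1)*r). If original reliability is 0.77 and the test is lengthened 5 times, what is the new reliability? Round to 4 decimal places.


r_new = n*r / (1 + (n-1)*r)
Numerator = 5 * 0.77 = 3.85
Denominator = 1 + 4 * 0.77 = 4.08
r_new = 3.85 / 4.08
= 0.9436


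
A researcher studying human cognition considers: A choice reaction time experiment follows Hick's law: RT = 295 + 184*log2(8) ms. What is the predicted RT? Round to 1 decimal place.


RT = 295 + 184 * log2(8)
log2(8) = 3.0
RT = 295 + 184 * 3.0
= 295 + 552.0
= 847.0 ms


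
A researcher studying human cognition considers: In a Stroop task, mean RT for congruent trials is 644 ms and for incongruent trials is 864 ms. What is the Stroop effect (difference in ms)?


Stroop effect = RT(incongruent) - RT(congruent)
= 864 - 644
= 220 ms


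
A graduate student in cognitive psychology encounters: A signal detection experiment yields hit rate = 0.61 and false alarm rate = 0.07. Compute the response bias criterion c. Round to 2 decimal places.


c = -0.5 * (z(HR) + z(FAR))
z(0.61) = 0.2793
z(0.07) = -1.4758
c = -0.5 * (0.2793 + -1.4758)
= -0.5 * -1.1965
= 0.60


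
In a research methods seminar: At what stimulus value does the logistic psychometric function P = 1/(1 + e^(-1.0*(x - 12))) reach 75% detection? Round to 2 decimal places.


At P = 0.75: 0.75 = 1/(1 + e^(-k*(x-x0)))
Solving: e^(-k*(x-x0)) = 1/3
x = x0 + ln(3)/k
ln(3) = 1.0986
x = 12 + 1.0986/1.0
= 12 + 1.0986
= 13.10


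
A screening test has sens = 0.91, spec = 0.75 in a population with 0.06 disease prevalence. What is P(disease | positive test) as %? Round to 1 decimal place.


PPV = (sens * prev) / (sens * prev + (1-spec) * (1-prev))
Numerator = 0.91 * 0.06 = 0.0546
P(positive and no disease) = (1 - spec) * (1 - prev) = (1 - 0.75) * (1 - 0.06) = 0.235
Denominator = 0.0546 + 0.235 = 0.2896
PPV = 0.0546 / 0.2896 = 0.188536
As percentage = 18.9


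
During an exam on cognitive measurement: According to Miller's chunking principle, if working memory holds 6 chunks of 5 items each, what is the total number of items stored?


Total items = chunks * items_per_chunk
= 6 * 5
= 30


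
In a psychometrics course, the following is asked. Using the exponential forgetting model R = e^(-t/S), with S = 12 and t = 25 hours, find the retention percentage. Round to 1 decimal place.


R = e^(-t/S)
-t/S = -25/12 = -2.083333
R = e^(-2.083333) = 0.124515
Percentage = 0.124515 * 100
= 12.5


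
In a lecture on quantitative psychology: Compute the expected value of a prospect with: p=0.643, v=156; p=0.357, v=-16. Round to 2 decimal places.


EU = sum(p_i * v_i)
0.643 * 156 = 100.308
0.357 * -16 = -5.712
EU = 100.308 + -5.712
= 94.60


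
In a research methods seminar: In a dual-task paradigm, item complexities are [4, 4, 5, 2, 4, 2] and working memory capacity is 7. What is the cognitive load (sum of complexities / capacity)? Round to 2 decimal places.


Total complexity = 4 + 4 + 5 + 2 + 4 + 2 = 21
Load = total / capacity = 21 / 7
= 3.00


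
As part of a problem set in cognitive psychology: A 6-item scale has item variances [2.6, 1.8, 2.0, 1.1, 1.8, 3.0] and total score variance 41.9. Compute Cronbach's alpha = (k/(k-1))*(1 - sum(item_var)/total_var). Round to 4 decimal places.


alpha = (k/(k-1)) * (1 - sum(s_i^2)/s_total^2)
sum(item variances) = 12.3
k/(k-1) = 6/5 = 1.2
1 - 12.3/41.9 = 1 - 0.293556 = 0.706444
alpha = 1.2 * 0.706444
= 0.8477


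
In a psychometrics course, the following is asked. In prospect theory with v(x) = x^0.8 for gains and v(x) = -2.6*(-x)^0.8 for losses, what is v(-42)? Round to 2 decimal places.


Since x = -42 < 0, use v(x) = -lambda*(-x)^alpha
(-x) = 42
42^0.8 = 19.8884
v(-42) = -2.6 * 19.8884
= -51.71


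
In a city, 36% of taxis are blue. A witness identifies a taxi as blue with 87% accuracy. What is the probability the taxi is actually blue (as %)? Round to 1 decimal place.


P(blue | says blue) = P(says blue | blue)*P(blue) / [P(says blue | blue)*P(blue) + P(says blue | not blue)*P(not blue)]
Numerator = 0.87 * 0.36 = 0.3132
False identification = 0.13 * 0.64 = 0.0832
P = 0.3132 / (0.3132 + 0.0832)
= 0.3132 / 0.3964
As percentage = 79.0


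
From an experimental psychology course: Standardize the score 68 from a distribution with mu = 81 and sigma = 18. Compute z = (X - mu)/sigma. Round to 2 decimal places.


z = (X - mu) / sigma
= (68 - 81) / 18
= -13 / 18
= -0.72


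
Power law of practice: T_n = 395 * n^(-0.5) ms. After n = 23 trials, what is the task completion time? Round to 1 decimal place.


T_n = 395 * 23^(-0.5)
23^(-0.5) = 0.208514
T_n = 395 * 0.208514
= 82.4 ms


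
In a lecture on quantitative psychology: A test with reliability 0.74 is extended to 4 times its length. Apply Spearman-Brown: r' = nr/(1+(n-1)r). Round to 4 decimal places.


r_new = n*r / (1 + (n-1)*r)
Numerator = 4 * 0.74 = 2.96
Denominator = 1 + 3 * 0.74 = 3.22
r_new = 2.96 / 3.22
= 0.9193


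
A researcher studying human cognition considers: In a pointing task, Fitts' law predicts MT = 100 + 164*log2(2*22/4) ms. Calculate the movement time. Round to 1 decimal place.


MT = 100 + 164 * log2(2*22/4)
2D/W = 11.0
log2(11.0) = 3.4594
MT = 100 + 164 * 3.4594
= 667.3 ms


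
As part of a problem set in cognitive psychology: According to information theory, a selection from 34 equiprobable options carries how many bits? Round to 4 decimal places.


H = log2(n)
H = log2(34)
= 5.0875


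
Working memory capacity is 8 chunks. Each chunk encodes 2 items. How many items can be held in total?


Total items = chunks * items_per_chunk
= 8 * 2
= 16


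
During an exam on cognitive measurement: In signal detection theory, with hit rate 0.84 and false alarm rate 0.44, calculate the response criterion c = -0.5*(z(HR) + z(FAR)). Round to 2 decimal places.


c = -0.5 * (z(HR) + z(FAR))
z(0.84) = 0.9945
z(0.44) = -0.151
c = -0.5 * (0.9945 + -0.151)
= -0.5 * 0.8435
= -0.42


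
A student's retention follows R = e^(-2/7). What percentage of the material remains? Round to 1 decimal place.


R = e^(-t/S)
-t/S = -2/7 = -0.285714
R = e^(-0.285714) = 0.751478
Percentage = 0.751478 * 100
= 75.1


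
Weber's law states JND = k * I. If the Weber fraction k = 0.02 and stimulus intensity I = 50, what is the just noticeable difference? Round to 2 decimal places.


JND = k * I
JND = 0.02 * 50
= 1.00


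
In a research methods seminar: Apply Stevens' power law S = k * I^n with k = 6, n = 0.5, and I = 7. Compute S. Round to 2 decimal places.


S = 6 * 7^0.5
7^0.5 = 2.6458
S = 6 * 2.6458
= 15.87


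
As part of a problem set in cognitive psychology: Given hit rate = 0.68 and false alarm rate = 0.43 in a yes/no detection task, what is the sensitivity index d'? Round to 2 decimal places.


d' = z(HR) - z(FAR)
z(0.68) = 0.4677
z(0.43) = -0.1764
d' = 0.4677 - -0.1764
= 0.64


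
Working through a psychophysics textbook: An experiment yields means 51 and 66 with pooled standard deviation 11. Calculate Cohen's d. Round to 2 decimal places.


Cohen's d = (M1 - M2) / S_pooled
= (51 - 66) / 11
= -15 / 11
= -1.36


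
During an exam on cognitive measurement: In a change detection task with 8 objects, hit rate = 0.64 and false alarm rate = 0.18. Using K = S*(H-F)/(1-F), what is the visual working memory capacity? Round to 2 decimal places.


K = S * (H - F) / (1 - F)
H - F = 0.46
1 - F = 0.82
K = 8 * 0.46 / 0.82
= 4.49


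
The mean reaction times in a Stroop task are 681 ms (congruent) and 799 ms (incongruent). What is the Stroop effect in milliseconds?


Stroop effect = RT(incongruent) - RT(congruent)
= 799 - 681
= 118 ms


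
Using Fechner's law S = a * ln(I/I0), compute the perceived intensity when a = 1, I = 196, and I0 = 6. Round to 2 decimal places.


S = 1 * ln(196/6)
I/I0 = 32.666667
ln(32.666667) = 3.4864
S = 1 * 3.4864
= 3.49


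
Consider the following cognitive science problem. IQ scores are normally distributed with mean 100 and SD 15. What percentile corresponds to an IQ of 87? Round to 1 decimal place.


z = (IQ - mean) / SD
z = (87 - 100) / 15 = -0.8667
Percentile = Phi(-0.8667) * 100
Phi(-0.8667) = 0.193053
= 19.3


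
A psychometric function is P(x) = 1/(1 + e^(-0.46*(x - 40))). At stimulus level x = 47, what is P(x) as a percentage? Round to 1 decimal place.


P(x) = 1/(1 + e^(-0.46*(47 - 40)))
Exponent = -0.46 * 7 = -3.22
e^(-3.22) = 0.039955
P = 1/(1 + 0.039955) = 0.96158
Percentage = 96.2


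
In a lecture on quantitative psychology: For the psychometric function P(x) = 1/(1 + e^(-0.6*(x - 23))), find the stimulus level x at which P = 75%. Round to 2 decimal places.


At P = 0.75: 0.75 = 1/(1 + e^(-k*(x-x0)))
Solving: e^(-k*(x-x0)) = 1/3
x = x0 + ln(3)/k
ln(3) = 1.0986
x = 23 + 1.0986/0.6
= 23 + 1.831
= 24.83


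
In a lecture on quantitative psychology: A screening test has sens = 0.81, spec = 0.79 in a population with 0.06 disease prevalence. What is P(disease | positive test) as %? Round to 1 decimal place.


PPV = (sens * prev) / (sens * prev + (1-spec) * (1-prev))
Numerator = 0.81 * 0.06 = 0.0486
P(positive and no disease) = (1 - spec) * (1 - prev) = (1 - 0.79) * (1 - 0.06) = 0.1974
Denominator = 0.0486 + 0.1974 = 0.246
PPV = 0.0486 / 0.246 = 0.197561
As percentage = 19.8


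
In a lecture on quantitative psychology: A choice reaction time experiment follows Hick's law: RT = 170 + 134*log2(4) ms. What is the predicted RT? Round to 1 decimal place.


RT = 170 + 134 * log2(4)
log2(4) = 2.0
RT = 170 + 134 * 2.0
= 170 + 268.0
= 438.0 ms


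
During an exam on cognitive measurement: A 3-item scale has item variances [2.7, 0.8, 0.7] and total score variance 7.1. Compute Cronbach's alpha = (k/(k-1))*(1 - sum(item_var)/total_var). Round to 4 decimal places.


alpha = (k/(k-1)) * (1 - sum(s_i^2)/s_total^2)
sum(item variances) = 4.2
k/(k-1) = 3/2 = 1.5
1 - 4.2/7.1 = 1 - 0.591549 = 0.408451
alpha = 1.5 * 0.408451
= 0.6127


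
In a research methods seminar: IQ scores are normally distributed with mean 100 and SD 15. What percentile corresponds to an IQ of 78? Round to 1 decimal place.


z = (IQ - mean) / SD
z = (78 - 100) / 15 = -1.4667
Percentile = Phi(-1.4667) * 100
Phi(-1.4667) = 0.071229
= 7.1


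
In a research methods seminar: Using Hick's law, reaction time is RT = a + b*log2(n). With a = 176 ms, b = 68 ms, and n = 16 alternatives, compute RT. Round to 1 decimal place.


RT = 176 + 68 * log2(16)
log2(16) = 4.0
RT = 176 + 68 * 4.0
= 176 + 272.0
= 448.0 ms


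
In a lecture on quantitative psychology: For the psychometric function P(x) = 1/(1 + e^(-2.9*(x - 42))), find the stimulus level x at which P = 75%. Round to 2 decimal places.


At P = 0.75: 0.75 = 1/(1 + e^(-k*(x-x0)))
Solving: e^(-k*(x-x0)) = 1/3
x = x0 + ln(3)/k
ln(3) = 1.0986
x = 42 + 1.0986/2.9
= 42 + 0.3788
= 42.38


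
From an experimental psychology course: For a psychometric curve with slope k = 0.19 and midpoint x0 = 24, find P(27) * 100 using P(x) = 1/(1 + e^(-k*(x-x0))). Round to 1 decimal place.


P(x) = 1/(1 + e^(-0.19*(27 - 24)))
Exponent = -0.19 * 3 = -0.57
e^(-0.57) = 0.565525
P = 1/(1 + 0.565525) = 0.638763
Percentage = 63.9


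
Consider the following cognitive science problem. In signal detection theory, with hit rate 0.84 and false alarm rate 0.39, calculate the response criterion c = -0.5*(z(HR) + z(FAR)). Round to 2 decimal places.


c = -0.5 * (z(HR) + z(FAR))
z(0.84) = 0.9945
z(0.39) = -0.2793
c = -0.5 * (0.9945 + -0.2793)
= -0.5 * 0.7152
= -0.36


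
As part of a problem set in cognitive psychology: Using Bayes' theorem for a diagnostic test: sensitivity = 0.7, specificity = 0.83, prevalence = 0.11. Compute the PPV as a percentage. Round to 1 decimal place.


PPV = (sens * prev) / (sens * prev + (1-spec) * (1-prev))
Numerator = 0.7 * 0.11 = 0.077
P(positive and no disease) = (1 - spec) * (1 - prev) = (1 - 0.83) * (1 - 0.11) = 0.1513
Denominator = 0.077 + 0.1513 = 0.2283
PPV = 0.077 / 0.2283 = 0.337276
As percentage = 33.7


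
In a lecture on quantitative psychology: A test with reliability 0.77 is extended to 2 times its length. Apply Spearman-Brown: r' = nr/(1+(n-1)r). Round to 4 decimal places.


r_new = n*r / (1 + (n-1)*r)
Numerator = 2 * 0.77 = 1.54
Denominator = 1 + 1 * 0.77 = 1.77
r_new = 1.54 / 1.77
= 0.8701


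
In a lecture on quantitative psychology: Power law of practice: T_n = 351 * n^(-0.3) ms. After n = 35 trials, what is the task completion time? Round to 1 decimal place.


T_n = 351 * 35^(-0.3)
35^(-0.3) = 0.344175
T_n = 351 * 0.344175
= 120.8 ms


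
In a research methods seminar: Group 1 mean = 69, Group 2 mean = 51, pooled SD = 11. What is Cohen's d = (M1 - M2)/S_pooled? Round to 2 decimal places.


Cohen's d = (M1 - M2) / S_pooled
= (69 - 51) / 11
= 18 / 11
= 1.64


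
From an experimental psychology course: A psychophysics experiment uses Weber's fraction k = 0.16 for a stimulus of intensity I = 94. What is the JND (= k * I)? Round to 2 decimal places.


JND = k * I
JND = 0.16 * 94
= 15.04


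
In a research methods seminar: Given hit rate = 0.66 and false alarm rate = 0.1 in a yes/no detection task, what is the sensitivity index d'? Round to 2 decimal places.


d' = z(HR) - z(FAR)
z(0.66) = 0.4125
z(0.1) = -1.2816
d' = 0.4125 - -1.2816
= 1.69


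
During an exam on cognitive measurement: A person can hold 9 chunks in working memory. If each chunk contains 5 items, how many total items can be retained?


Total items = chunks * items_per_chunk
= 9 * 5
= 45


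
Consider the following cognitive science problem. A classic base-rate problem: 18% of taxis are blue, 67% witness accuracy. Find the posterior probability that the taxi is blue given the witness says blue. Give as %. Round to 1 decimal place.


P(blue | says blue) = P(says blue | blue)*P(blue) / [P(says blue | blue)*P(blue) + P(says blue | not blue)*P(not blue)]
Numerator = 0.67 * 0.18 = 0.1206
False identification = 0.33 * 0.82 = 0.2706
P = 0.1206 / (0.1206 + 0.2706)
= 0.1206 / 0.3912
As percentage = 30.8


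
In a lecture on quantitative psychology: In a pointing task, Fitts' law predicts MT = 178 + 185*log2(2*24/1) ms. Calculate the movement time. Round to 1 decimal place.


MT = 178 + 185 * log2(2*24/1)
2D/W = 48.0
log2(48.0) = 5.585
MT = 178 + 185 * 5.585
= 1211.2 ms


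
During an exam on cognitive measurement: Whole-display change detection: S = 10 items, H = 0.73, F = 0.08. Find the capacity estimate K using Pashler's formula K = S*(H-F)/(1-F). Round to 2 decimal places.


K = S * (H - F) / (1 - F)
H - F = 0.65
1 - F = 0.92
K = 10 * 0.65 / 0.92
= 7.07


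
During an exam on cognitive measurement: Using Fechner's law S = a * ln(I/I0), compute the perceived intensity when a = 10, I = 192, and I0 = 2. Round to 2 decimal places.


S = 10 * ln(192/2)
I/I0 = 96.0
ln(96.0) = 4.5643
S = 10 * 4.5643
= 45.64


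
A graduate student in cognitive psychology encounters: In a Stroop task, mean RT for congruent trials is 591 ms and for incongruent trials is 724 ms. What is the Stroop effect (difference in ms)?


Stroop effect = RT(incongruent) - RT(congruent)
= 724 - 591
= 133 ms


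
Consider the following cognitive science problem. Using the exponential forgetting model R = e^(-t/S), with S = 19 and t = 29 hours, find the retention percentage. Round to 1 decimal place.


R = e^(-t/S)
-t/S = -29/19 = -1.526316
R = e^(-1.526316) = 0.217335
Percentage = 0.217335 * 100
= 21.7


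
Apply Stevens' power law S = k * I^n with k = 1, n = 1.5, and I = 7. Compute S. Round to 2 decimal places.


S = 1 * 7^1.5
7^1.5 = 18.5203
S = 1 * 18.5203
= 18.52


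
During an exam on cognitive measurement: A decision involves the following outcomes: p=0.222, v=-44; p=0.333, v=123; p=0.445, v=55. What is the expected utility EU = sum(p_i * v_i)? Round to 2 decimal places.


EU = sum(p_i * v_i)
0.222 * -44 = -9.768
0.333 * 123 = 40.959
0.445 * 55 = 24.475
EU = -9.768 + 40.959 + 24.475
= 55.67


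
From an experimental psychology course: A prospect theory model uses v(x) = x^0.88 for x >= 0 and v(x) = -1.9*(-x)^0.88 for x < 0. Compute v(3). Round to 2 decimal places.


Since x = 3 >= 0, use v(x) = x^0.88
3^0.88 = 2.6295
v(3) = 2.63


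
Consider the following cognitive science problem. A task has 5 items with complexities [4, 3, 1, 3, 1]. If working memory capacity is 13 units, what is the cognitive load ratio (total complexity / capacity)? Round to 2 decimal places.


Total complexity = 4 + 3 + 1 + 3 + 1 = 12
Load = total / capacity = 12 / 13
= 0.92


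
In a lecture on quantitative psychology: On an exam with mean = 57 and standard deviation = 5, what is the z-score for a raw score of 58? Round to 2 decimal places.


z = (X - mu) / sigma
= (58 - 57) / 5
= 1 / 5
= 0.20


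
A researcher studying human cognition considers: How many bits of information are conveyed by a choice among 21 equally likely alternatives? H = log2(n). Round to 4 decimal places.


H = log2(n)
H = log2(21)
= 4.3923


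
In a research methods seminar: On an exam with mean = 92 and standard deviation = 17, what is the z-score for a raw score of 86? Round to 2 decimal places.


z = (X - mu) / sigma
= (86 - 92) / 17
= -6 / 17
= -0.35


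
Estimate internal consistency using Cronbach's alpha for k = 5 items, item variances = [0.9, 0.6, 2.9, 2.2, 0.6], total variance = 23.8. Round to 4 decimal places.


alpha = (k/(k-1)) * (1 - sum(s_i^2)/s_total^2)
sum(item variances) = 7.2
k/(k-1) = 5/4 = 1.25
1 - 7.2/23.8 = 1 - 0.302521 = 0.697479
alpha = 1.25 * 0.697479
= 0.8718


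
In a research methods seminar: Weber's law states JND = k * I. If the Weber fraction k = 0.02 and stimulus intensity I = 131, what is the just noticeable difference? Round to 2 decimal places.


JND = k * I
JND = 0.02 * 131
= 2.62


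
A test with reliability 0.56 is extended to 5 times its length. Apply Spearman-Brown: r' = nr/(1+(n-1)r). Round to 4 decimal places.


r_new = n*r / (1 + (n-1)*r)
Numerator = 5 * 0.56 = 2.8
Denominator = 1 + 4 * 0.56 = 3.24
r_new = 2.8 / 3.24
= 0.8642


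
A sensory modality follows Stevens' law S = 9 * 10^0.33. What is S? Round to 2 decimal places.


S = 9 * 10^0.33
10^0.33 = 2.138
S = 9 * 2.138
= 19.24


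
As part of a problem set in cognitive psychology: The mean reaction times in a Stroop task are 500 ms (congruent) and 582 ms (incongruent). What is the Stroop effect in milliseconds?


Stroop effect = RT(incongruent) - RT(congruent)
= 582 - 500
= 82 ms


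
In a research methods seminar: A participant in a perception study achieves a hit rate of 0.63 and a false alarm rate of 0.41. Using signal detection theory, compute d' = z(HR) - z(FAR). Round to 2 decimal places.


d' = z(HR) - z(FAR)
z(0.63) = 0.3319
z(0.41) = -0.2275
d' = 0.3319 - -0.2275
= 0.56


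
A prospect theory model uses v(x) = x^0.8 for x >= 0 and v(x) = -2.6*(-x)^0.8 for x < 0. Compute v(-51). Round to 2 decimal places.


Since x = -51 < 0, use v(x) = -lambda*(-x)^alpha
(-x) = 51
51^0.8 = 23.2304
v(-51) = -2.6 * 23.2304
= -60.40


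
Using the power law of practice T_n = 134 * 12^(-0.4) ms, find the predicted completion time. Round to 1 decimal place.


T_n = 134 * 12^(-0.4)
12^(-0.4) = 0.370107
T_n = 134 * 0.370107
= 49.6 ms


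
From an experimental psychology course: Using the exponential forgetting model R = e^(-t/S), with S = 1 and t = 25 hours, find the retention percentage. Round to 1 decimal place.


R = e^(-t/S)
-t/S = -25/1 = -25.0
R = e^(-25.0) = 0.0
Percentage = 0.0 * 100
= 0.0


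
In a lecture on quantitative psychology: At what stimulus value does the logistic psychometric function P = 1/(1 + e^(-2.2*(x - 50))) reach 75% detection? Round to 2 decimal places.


At P = 0.75: 0.75 = 1/(1 + e^(-k*(x-x0)))
Solving: e^(-k*(x-x0)) = 1/3
x = x0 + ln(3)/k
ln(3) = 1.0986
x = 50 + 1.0986/2.2
= 50 + 0.4994
= 50.50


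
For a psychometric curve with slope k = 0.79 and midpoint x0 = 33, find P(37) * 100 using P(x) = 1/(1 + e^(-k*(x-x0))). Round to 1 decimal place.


P(x) = 1/(1 + e^(-0.79*(37 - 33)))
Exponent = -0.79 * 4 = -3.16
e^(-3.16) = 0.042426
P = 1/(1 + 0.042426) = 0.959301
Percentage = 95.9


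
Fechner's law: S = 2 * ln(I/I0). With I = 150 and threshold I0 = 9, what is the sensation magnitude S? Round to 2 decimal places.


S = 2 * ln(150/9)
I/I0 = 16.666667
ln(16.666667) = 2.8134
S = 2 * 2.8134
= 5.63


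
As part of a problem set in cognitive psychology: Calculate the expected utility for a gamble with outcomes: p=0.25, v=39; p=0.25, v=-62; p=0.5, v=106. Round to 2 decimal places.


EU = sum(p_i * v_i)
0.25 * 39 = 9.75
0.25 * -62 = -15.5
0.5 * 106 = 53.0
EU = 9.75 + -15.5 + 53.0
= 47.25


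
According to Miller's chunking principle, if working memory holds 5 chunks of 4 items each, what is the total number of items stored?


Total items = chunks * items_per_chunk
= 5 * 4
= 20


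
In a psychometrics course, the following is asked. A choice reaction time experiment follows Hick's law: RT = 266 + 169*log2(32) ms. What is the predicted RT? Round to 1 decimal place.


RT = 266 + 169 * log2(32)
log2(32) = 5.0
RT = 266 + 169 * 5.0
= 266 + 845.0
= 1111.0 ms


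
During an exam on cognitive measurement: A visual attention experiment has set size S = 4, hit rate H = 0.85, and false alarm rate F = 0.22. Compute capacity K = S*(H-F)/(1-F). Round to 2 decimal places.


K = S * (H - F) / (1 - F)
H - F = 0.63
1 - F = 0.78
K = 4 * 0.63 / 0.78
= 3.23


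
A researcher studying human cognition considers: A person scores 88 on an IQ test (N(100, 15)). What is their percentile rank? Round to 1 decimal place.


z = (IQ - mean) / SD
z = (88 - 100) / 15 = -0.8
Percentile = Phi(-0.8) * 100
Phi(-0.8) = 0.211855
= 21.2


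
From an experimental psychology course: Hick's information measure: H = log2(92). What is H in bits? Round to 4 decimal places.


H = log2(n)
H = log2(92)
= 6.5236


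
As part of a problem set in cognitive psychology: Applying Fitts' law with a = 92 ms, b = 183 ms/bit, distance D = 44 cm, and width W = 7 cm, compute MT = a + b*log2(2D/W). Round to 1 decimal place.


MT = 92 + 183 * log2(2*44/7)
2D/W = 12.571429
log2(12.571429) = 3.6521
MT = 92 + 183 * 3.6521
= 760.3 ms


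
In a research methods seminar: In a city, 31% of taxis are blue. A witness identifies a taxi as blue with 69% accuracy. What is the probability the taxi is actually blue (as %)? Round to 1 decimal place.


P(blue | says blue) = P(says blue | blue)*P(blue) / [P(says blue | blue)*P(blue) + P(says blue | not blue)*P(not blue)]
Numerator = 0.69 * 0.31 = 0.2139
False identification = 0.31 * 0.69 = 0.2139
P = 0.2139 / (0.2139 + 0.2139)
= 0.2139 / 0.4278
As percentage = 50.0


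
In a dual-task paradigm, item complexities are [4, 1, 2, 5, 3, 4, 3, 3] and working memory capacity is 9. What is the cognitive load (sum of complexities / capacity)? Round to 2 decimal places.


Total complexity = 4 + 1 + 2 + 5 + 3 + 4 + 3 + 3 = 25
Load = total / capacity = 25 / 9
= 2.78


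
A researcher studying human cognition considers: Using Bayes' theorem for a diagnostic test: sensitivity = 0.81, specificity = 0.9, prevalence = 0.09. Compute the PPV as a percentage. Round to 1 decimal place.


PPV = (sens * prev) / (sens * prev + (1-spec) * (1-prev))
Numerator = 0.81 * 0.09 = 0.0729
P(positive and no disease) = (1 - spec) * (1 - prev) = (1 - 0.9) * (1 - 0.09) = 0.091
Denominator = 0.0729 + 0.091 = 0.1639
PPV = 0.0729 / 0.1639 = 0.444783
As percentage = 44.5


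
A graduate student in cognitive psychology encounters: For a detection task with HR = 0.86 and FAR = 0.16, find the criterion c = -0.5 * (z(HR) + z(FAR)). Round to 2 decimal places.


c = -0.5 * (z(HR) + z(FAR))
z(0.86) = 1.0803
z(0.16) = -0.9945
c = -0.5 * (1.0803 + -0.9945)
= -0.5 * 0.0858
= -0.04


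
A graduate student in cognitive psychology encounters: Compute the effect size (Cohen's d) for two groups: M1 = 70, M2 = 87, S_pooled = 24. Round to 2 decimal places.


Cohen's d = (M1 - M2) / S_pooled
= (70 - 87) / 24
= -17 / 24
= -0.71


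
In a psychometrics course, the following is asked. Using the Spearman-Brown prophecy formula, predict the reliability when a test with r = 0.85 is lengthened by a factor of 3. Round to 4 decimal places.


r_new = n*r / (1 + (n-1)*r)
Numerator = 3 * 0.85 = 2.55
Denominator = 1 + 2 * 0.85 = 2.7
r_new = 2.55 / 2.7
= 0.9444


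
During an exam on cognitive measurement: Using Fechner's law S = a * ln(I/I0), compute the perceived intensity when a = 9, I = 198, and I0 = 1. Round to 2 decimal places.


S = 9 * ln(198/1)
I/I0 = 198.0
ln(198.0) = 5.2883
S = 9 * 5.2883
= 47.59


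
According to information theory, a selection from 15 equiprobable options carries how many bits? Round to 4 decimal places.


H = log2(n)
H = log2(15)
= 3.9069


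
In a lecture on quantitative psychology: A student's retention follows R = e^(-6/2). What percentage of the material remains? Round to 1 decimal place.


R = e^(-t/S)
-t/S = -6/2 = -3.0
R = e^(-3.0) = 0.049787
Percentage = 0.049787 * 100
= 5.0


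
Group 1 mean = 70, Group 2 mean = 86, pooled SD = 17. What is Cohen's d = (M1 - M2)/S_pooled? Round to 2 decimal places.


Cohen's d = (M1 - M2) / S_pooled
= (70 - 86) / 17
= -16 / 17
= -0.94


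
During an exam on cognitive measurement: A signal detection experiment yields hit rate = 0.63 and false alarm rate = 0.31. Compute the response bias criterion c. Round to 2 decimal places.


c = -0.5 * (z(HR) + z(FAR))
z(0.63) = 0.3319
z(0.31) = -0.4959
c = -0.5 * (0.3319 + -0.4959)
= -0.5 * -0.164
= 0.08


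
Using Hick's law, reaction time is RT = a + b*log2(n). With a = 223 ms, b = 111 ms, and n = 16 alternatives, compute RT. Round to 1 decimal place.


RT = 223 + 111 * log2(16)
log2(16) = 4.0
RT = 223 + 111 * 4.0
= 223 + 444.0
= 667.0 ms


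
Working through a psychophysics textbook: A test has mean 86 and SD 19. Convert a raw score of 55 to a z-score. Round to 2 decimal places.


z = (X - mu) / sigma
= (55 - 86) / 19
= -31 / 19
= -1.63


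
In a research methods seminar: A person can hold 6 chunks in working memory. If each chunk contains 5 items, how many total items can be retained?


Total items = chunks * items_per_chunk
= 6 * 5
= 30


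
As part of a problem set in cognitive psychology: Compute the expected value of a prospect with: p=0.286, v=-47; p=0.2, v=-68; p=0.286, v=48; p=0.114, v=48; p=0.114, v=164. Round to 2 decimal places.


EU = sum(p_i * v_i)
0.286 * -47 = -13.442
0.2 * -68 = -13.6
0.286 * 48 = 13.728
0.114 * 48 = 5.472
0.114 * 164 = 18.696
EU = -13.442 + -13.6 + 13.728 + 5.472 + 18.696
= 10.85


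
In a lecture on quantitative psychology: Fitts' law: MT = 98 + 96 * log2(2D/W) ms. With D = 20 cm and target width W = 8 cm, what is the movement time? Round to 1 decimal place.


MT = 98 + 96 * log2(2*20/8)
2D/W = 5.0
log2(5.0) = 2.3219
MT = 98 + 96 * 2.3219
= 320.9 ms


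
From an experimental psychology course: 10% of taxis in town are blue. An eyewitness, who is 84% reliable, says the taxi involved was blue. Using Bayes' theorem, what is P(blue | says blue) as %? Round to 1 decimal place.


P(blue | says blue) = P(says blue | blue)*P(blue) / [P(says blue | blue)*P(blue) + P(says blue | not blue)*P(not blue)]
Numerator = 0.84 * 0.1 = 0.084
False identification = 0.16 * 0.9 = 0.144
P = 0.084 / (0.084 + 0.144)
= 0.084 / 0.228
As percentage = 36.8


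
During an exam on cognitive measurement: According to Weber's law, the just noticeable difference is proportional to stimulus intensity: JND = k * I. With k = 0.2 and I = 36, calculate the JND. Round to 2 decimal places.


JND = k * I
JND = 0.2 * 36
= 7.20


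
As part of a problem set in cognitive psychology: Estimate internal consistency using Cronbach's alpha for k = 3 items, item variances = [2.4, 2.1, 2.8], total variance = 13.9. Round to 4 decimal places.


alpha = (k/(k-1)) * (1 - sum(s_i^2)/s_total^2)
sum(item variances) = 7.3
k/(k-1) = 3/2 = 1.5
1 - 7.3/13.9 = 1 - 0.52518 = 0.47482
alpha = 1.5 * 0.47482
= 0.7122
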